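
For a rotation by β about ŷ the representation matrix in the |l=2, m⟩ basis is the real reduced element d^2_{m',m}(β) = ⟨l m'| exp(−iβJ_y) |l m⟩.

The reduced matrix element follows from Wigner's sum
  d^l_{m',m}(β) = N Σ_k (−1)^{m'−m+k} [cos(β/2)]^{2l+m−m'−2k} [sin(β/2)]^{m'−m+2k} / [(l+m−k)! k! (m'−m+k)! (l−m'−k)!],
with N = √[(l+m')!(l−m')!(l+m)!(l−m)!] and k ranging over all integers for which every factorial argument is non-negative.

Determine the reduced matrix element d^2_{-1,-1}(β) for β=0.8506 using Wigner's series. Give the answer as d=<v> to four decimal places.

d^2_{-1,-1}(β=0.8506) via Wigner's sum:
With c≡cos(β/2)=0.910915 and s≡sin(β/2)=0.412594, N=[1·6·1·6]^{1/2}=6.000000
The bounds max(0,m−m')=0 and min(l+m,l−m')=1 give 2 terms
  k=0: (−1)^0·6.0000/(6)·0.9109^4·0.4126^0 = +0.688512
  k=1: (−1)^1·6.0000/(2)·0.9109^2·0.4126^2 = -0.423763
d^2_{-1,-1}(0.8506) = +0.688512 -0.423763 = +0.264749

d=0.2647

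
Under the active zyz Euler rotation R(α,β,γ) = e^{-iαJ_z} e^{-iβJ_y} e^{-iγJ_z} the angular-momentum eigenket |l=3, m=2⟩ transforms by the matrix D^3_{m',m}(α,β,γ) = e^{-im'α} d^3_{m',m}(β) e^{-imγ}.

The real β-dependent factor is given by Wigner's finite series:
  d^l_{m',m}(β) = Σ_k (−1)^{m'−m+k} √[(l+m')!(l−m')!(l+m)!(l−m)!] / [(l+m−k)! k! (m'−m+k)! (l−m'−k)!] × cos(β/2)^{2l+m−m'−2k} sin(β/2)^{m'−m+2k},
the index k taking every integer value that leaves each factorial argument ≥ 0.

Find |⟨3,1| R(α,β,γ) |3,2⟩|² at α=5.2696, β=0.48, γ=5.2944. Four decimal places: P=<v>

D^3_{1,2}(5.2696,0.48,5.2944) = e^{-i·1·5.2696}·d^3_{1,2}(0.48)·e^{-i·2·5.2944}. Compute d first:
c=cos(0.48/2)=0.971338, s=sin(0.48/2)=0.237703; N=√[24·2·120·1]=75.894664
k∈{1,2} keeps every argument non-negative
  k=1: (−1)^0·75.8947/(24)·0.9713^5·0.2377^1 = +0.649959
  k=2: (−1)^1·75.8947/(12)·0.9713^3·0.2377^3 = -0.077847
d^3_{1,2}(0.48) = +0.649959 -0.077847 = +0.572112
|D^3_{1,2}|² = |d^3_{1,2}(β)|² = (+0.572112)² = 0.327312 (the z-rotation phases have unit modulus)

P=0.3273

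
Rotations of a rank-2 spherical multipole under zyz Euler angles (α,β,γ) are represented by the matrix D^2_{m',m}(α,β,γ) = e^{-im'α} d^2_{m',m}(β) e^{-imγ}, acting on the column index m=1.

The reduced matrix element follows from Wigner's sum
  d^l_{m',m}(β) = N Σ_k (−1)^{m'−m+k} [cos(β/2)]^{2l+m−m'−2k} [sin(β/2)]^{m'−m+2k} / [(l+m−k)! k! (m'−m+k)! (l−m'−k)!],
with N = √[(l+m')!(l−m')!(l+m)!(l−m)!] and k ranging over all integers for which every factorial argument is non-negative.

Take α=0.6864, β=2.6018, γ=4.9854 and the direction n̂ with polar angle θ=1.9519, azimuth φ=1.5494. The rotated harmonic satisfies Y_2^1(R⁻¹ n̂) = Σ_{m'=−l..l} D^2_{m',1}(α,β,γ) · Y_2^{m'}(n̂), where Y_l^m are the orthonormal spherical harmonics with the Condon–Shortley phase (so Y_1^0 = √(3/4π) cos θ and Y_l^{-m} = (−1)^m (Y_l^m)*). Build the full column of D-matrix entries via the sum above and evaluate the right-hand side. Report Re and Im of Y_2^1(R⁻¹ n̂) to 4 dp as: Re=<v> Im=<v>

Need the full column D^2_{m',1} for m'=−2..2 at α=0.6864, β=2.6018, γ=4.9854.
cos(β/2)=0.266632, sin(β/2)=0.963799
d^2_{-2,1}: single k=3 term ⇒ +0.477420;  D = -0.425434+0.216645i
d^2_{-1,1}: k∈[2..3] ⇒ +0.198115 -0.862869 = -0.664755;  D = +0.267042-0.608759i
d^2_{0,1}: k∈[1..2] ⇒ +0.044750 -0.584717 = -0.539967;  D = -0.145592-0.519968i
d^2_{1,1}: k∈[0..1] ⇒ +0.005054 -0.198115 = -0.193061;  D = -0.158088-0.110817i
d^2_{2,1}: single k=0 term ⇒ -0.036539;  D = -0.036436+0.002738i
Y_2^{m'}(θ=1.9519,φ=1.5494) and Σ D·Y over m':
  (-0.4254+0.2166i)·(-0.3325-0.0142i)  (+0.2670-0.6088i)·(-0.0057+0.2667i)  (-0.1456-0.5200i)·(-0.1845+0.0000i)  (-0.1581-0.1108i)·(+0.0057+0.2667i)  (-0.0364+0.0027i)·(-0.3325+0.0142i)
Y_2^1(R⁻¹ n̂) = +0.372955+0.060414i

Re=0.3730 Im=0.0604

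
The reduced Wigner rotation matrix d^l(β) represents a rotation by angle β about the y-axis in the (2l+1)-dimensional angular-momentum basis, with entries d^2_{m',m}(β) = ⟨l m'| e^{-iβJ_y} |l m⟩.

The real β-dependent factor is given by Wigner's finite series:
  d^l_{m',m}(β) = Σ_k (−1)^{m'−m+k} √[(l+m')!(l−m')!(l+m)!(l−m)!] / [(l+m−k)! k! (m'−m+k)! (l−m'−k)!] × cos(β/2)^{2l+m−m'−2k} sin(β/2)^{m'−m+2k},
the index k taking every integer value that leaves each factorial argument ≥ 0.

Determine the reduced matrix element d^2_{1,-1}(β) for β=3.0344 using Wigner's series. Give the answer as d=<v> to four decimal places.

d=-0.9857

d^2_{1,-1}(β=3.0344) via Wigner's sum:
c=cos(3.0344/2)=0.053571, s=sin(3.0344/2)=0.998564; N=√[6·1·1·6]=6.000000
k: max(0,(-1)−(1))=0 … min(2+(-1),2−(1))=1
  k=0: (−1)^2·6.0000/(2)·0.0536^2·0.9986^2 = +0.008585
  k=1: (−1)^3·6.0000/(6)·0.0536^0·0.9986^4 = -0.994269
d^2_{1,-1}(3.0344) = +0.008585 -0.994269 = -0.985684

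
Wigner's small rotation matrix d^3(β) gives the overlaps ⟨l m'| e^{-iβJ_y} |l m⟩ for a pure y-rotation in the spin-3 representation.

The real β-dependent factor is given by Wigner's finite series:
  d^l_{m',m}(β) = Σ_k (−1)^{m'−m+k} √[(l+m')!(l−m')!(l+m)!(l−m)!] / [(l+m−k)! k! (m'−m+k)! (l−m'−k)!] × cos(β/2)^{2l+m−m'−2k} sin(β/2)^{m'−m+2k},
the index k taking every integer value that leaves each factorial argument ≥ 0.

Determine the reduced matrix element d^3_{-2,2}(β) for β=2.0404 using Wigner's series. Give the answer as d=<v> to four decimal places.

d^3_{-2,2}(β=2.0404) via Wigner's sum:
c=cos(2.0404/2)=0.523196, s=sin(2.0404/2)=0.852213; N=√[1·120·120·1]=120.000000
k: max(0,(2)−(-2))=4 … min(3+(2),3−(-2))=5
  k=4: (−1)^0·120.0000/(24)·0.5232^2·0.8522^4 = +0.721922
  k=5: (−1)^1·120.0000/(120)·0.5232^0·0.8522^6 = -0.383079
d^3_{-2,2}(2.0404) = +0.721922 -0.383079 = +0.338843

d=0.3388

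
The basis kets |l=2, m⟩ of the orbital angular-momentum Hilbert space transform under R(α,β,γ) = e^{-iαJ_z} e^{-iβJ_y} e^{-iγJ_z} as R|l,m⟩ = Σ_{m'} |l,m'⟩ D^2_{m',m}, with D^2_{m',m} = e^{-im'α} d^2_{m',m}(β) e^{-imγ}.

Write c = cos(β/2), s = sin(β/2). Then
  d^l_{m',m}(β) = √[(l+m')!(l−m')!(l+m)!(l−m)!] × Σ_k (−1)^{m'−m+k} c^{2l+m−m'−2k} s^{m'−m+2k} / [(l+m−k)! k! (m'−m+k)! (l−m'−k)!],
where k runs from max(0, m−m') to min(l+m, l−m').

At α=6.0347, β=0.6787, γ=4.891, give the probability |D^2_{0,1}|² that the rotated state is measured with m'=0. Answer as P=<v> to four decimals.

Split into d^2_{0,1}(β=0.6787) × two z-phases.
c=cos(0.6787/2)=0.942971, s=sin(0.6787/2)=0.332874; N=√[2·2·6·1]=4.898979
Admissible k: 1..2 (factorial args all ≥0)
  k=1: (−1)^0·4.8990/(2)·0.9430^3·0.3329^1 = +0.683677
  k=2: (−1)^1·4.8990/(2)·0.9430^1·0.3329^3 = -0.085195
d^2_{0,1}(0.6787) = +0.683677 -0.085195 = +0.598482
|D^2_{0,1}|² = |d^2_{0,1}(β)|² = (+0.598482)² = 0.358181 (the z-rotation phases have unit modulus)

P=0.3582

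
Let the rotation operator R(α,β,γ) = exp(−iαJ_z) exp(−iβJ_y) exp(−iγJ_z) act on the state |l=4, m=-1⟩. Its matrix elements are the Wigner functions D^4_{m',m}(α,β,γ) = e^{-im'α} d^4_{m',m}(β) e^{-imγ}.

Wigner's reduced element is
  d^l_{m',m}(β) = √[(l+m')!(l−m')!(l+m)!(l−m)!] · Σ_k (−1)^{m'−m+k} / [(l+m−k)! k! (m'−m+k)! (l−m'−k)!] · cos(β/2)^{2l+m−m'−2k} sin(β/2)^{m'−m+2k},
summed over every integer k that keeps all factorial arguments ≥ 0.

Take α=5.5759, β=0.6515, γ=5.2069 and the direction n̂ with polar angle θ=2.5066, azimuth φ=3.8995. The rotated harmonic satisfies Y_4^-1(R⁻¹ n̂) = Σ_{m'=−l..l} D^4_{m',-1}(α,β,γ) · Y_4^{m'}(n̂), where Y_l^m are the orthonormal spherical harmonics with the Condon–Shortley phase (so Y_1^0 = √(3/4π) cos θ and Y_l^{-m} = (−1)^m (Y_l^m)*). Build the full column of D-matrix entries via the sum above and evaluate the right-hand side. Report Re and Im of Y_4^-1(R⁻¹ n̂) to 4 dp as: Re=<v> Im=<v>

Need the full column D^4_{m',-1} for m'=−4..4 at α=5.5759, β=0.6515, γ=5.2069.
cos(β/2)=0.947411, sin(β/2)=0.320019
d^4_{-4,-1}: single k=3 term ⇒ +0.187204;  D = -0.135197+0.129488i
d^4_{-3,-1}: k∈[2..3] ⇒ +0.587832 -0.111784 = +0.476049;  D = -0.475288+0.026906i
d^4_{-2,-1}: k∈[1..3] ⇒ +0.930211 -0.530673 +0.040366 = +0.439903;  D = -0.350004-0.266481i
d^4_{-1,-1}: k∈[0..3] ⇒ +0.649094 -1.110899 +0.253501 -0.009641 = -0.217945;  D = +0.046024+0.213030i
d^4_{0,-1}: k∈[0..3] ⇒ -0.980529 +0.671255 -0.076588 +0.001456 = -0.384406;  D = -0.182440+0.338354i
d^4_{1,-1}: k∈[0..3] ⇒ +0.740599 -0.253501 +0.014462 -0.000110 = +0.501450;  D = +0.467696-0.180864i
d^4_{2,-1}: k∈[0..2] ⇒ -0.353782 +0.060548 -0.001382 = -0.294616;  D = -0.277918-0.097774i
d^4_{3,-1}: k∈[0..1] ⇒ +0.111784 -0.007653 = +0.104131;  D = +0.052212+0.090095i
d^4_{4,-1}: single k=0 term ⇒ -0.021359;  D = +0.003867-0.021006i
Y_4^{m'}(θ=2.5066,φ=3.8995) and Σ D·Y over m':
  (-0.1352+0.1295i)·(-0.0545-0.0060i)  (-0.4753+0.0269i)·(-0.1360-0.1605i)  (-0.3500-0.2665i)·(+0.0229-0.4157i)  (+0.0460+0.2130i)·(+0.2522-0.2387i)  (-0.1824+0.3384i)·(-0.1842+0.0000i)  (+0.4677-0.1809i)·(-0.2522-0.2387i)  (-0.2779-0.0978i)·(+0.0229+0.4157i)  (+0.0522+0.0901i)·(+0.1360-0.1605i)  (+0.0039-0.0210i)·(-0.0545+0.0060i)
Y_4^-1(R⁻¹ n̂) = -0.051013+0.007434i

Re=-0.0510 Im=0.0074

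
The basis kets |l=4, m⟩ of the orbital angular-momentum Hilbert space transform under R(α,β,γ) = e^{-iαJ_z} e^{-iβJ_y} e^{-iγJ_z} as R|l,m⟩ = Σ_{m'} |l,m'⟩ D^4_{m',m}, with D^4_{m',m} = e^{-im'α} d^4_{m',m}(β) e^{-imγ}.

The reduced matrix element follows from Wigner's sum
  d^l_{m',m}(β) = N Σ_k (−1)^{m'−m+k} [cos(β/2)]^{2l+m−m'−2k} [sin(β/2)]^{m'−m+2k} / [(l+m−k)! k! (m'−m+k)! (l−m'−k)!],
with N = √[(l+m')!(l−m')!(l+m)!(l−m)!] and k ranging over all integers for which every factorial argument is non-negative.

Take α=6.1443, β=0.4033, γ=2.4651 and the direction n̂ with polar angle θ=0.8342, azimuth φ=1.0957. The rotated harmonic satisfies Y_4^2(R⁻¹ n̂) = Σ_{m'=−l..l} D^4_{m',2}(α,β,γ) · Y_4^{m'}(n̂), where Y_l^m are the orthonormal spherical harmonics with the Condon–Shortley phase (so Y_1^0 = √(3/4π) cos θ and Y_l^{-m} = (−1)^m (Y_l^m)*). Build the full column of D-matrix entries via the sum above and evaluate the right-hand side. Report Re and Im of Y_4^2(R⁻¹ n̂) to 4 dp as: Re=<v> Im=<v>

Need the full column D^4_{m',2} for m'=−4..4 at α=6.1443, β=0.4033, γ=2.4651.
cos(β/2)=0.979737, sin(β/2)=0.200286
d^4_{-4,2}: single k=6 term ⇒ +0.000328;  D = +0.000229+0.000235i
d^4_{-3,2}: k∈[5..6] ⇒ +0.003402 -0.000047 = +0.003355;  D = +0.001989+0.002702i
d^4_{-2,2}: k∈[4..6] ⇒ +0.022240 -0.000744 +0.000003 = +0.021499;  D = +0.010224+0.018913i
d^4_{-1,2}: k∈[3..5] ⇒ +0.102569 -0.006430 +0.000054 = +0.096193;  D = +0.033589+0.090138i
d^4_{0,2}: k∈[2..4] ⇒ +0.336575 -0.037509 +0.000588 = +0.299654;  D = +0.064753+0.292574i
d^4_{1,2}: k∈[1..3] ⇒ +0.736301 -0.153854 +0.004286 = +0.586733;  D = +0.046260+0.584907i
d^4_{2,2}: k∈[0..2] ⇒ +0.848941 -0.425737 +0.022240 = +0.445444;  D = -0.026693+0.444644i
d^4_{3,2}: k∈[0..1] ⇒ -0.649356 +0.081412 = -0.567944;  D = +0.112190-0.556753i
d^4_{4,2}: single k=0 term ⇒ +0.187732;  D = -0.062204+0.177127i
Y_4^{m'}(θ=0.8342,φ=1.0957) and Σ D·Y over m':
  (+0.0002+0.0002i)·(-0.0431+0.1261i)  (+0.0020+0.0027i)·(-0.3382+0.0496i)  (+0.0102+0.0189i)·(-0.2305-0.3224i)  (+0.0336+0.0901i)·(+0.0171-0.0333i)  (+0.0648+0.2926i)·(-0.3608+0.0000i)  (+0.0463+0.5849i)·(-0.0171-0.0333i)  (-0.0267+0.4446i)·(-0.2305+0.3224i)  (+0.1122-0.5568i)·(+0.3382+0.0496i)  (-0.0622+0.1771i)·(-0.0431-0.1261i)
Y_4^2(R⁻¹ n̂) = -0.044881-0.418719i

Re=-0.0449 Im=-0.4187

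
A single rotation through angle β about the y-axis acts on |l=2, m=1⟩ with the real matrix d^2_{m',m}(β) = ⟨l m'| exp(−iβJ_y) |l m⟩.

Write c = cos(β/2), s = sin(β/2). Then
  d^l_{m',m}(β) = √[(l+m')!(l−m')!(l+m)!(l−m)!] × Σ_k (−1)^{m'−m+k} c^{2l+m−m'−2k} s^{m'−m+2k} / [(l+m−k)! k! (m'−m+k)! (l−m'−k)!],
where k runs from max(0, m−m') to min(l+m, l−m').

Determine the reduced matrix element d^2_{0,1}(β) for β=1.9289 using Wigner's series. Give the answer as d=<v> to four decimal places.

d^2_{0,1}(β=1.9289) via Wigner's sum:
Half-angle: c=0.569869, s=0.821736. N=√(2·2·6·1)=4.898979
k: max(0,(1)−(0))=1 … min(2+(1),2−(0))=2
  k=1: (−1)^0·4.8990/(2)·0.5699^3·0.8217^1 = +0.372505
  k=2: (−1)^1·4.8990/(2)·0.5699^1·0.8217^3 = -0.774545
d^2_{0,1}(1.9289) = +0.372505 -0.774545 = -0.402040

d=-0.4020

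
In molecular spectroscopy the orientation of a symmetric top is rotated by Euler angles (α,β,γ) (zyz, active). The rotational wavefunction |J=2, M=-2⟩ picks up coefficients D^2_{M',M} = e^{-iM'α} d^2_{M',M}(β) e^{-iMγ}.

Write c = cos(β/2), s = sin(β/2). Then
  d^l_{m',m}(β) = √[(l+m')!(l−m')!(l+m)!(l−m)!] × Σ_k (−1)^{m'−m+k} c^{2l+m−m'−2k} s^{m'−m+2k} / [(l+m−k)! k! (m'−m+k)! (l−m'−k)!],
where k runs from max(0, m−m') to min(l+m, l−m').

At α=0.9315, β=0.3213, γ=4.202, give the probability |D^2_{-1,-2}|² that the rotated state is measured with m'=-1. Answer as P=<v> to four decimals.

P=0.0947

D^2_{-1,-2}(0.9315,0.3213,4.202) = e^{-i·-1·0.9315}·d^2_{-1,-2}(0.3213)·e^{-i·-2·4.202}. Compute d first:
With c≡cos(β/2)=0.987124 and s≡sin(β/2)=0.159960, N=[1·6·1·24]^{1/2}=12.000000
k: max(0,(-2)−(-1))=0 … min(2+(-2),2−(-1))=0
  k=0: (−1)^1·12.0000/(6)·0.9871^3·0.1600^1 = -0.307720
d^2_{-1,-2}(0.3213) = -0.307720
|D^2_{-1,-2}|² = |d^2_{-1,-2}(β)|² = (-0.307720)² = 0.094692 (the z-rotation phases have unit modulus)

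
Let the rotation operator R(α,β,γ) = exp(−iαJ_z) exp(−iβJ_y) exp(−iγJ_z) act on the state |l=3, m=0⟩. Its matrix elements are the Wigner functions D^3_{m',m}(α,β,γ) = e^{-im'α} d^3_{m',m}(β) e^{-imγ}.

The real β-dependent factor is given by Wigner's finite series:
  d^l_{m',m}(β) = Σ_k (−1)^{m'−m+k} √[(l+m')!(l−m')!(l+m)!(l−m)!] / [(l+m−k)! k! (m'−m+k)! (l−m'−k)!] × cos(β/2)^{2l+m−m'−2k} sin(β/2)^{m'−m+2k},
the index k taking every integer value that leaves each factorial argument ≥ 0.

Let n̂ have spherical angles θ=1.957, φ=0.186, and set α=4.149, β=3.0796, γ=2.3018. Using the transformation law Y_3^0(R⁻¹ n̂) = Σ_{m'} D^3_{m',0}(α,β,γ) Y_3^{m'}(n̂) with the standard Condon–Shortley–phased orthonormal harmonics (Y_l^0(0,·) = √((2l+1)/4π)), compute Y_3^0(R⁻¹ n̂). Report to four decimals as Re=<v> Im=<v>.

Need the full column D^3_{m',0} for m'=−3..3 at α=4.149, β=3.0796, γ=2.3018.
cos(β/2)=0.030991, sin(β/2)=0.999520
d^3_{-3,0}: single k=3 term ⇒ +0.000133;  D = +0.000132-0.000016i
d^3_{-2,0}: k∈[2..3] ⇒ +0.000005 -0.005251 = -0.005246;  D = +0.002253-0.004737i
d^3_{-1,0}: k∈[1..3] ⇒ +0.000000 -0.000309 +0.107100 = +0.106791;  D = -0.057032-0.090286i
d^3_{0,0}: k∈[0..3] ⇒ +0.000000 -0.000008 +0.008628 -0.997121 = -0.988502;  D = -0.988502+0.000000i
d^3_{1,0}: k∈[0..2] ⇒ -0.000000 +0.000309 -0.107100 = -0.106791;  D = +0.057032-0.090286i
d^3_{2,0}: k∈[0..1] ⇒ +0.000005 -0.005251 = -0.005246;  D = +0.002253+0.004737i
d^3_{3,0}: single k=0 term ⇒ -0.000133;  D = -0.000132-0.000016i
Y_3^{m'}(θ=1.957,φ=0.186) and Σ D·Y over m':
  (+0.0001-0.0000i)·(+0.2813-0.1756i)  (+0.0023-0.0047i)·(-0.3077+0.1201i)  (-0.0570-0.0903i)·(-0.0855+0.0161i)  (-0.9885+0.0000i)·(+0.3220+0.0000i)  (+0.0570-0.0903i)·(+0.0855+0.0161i)  (+0.0023+0.0047i)·(-0.3077-0.1201i)  (-0.0001-0.0000i)·(-0.2813-0.1756i)
Y_3^0(R⁻¹ n̂) = -0.305800-0.000000i

Re=-0.3058 Im=0.0000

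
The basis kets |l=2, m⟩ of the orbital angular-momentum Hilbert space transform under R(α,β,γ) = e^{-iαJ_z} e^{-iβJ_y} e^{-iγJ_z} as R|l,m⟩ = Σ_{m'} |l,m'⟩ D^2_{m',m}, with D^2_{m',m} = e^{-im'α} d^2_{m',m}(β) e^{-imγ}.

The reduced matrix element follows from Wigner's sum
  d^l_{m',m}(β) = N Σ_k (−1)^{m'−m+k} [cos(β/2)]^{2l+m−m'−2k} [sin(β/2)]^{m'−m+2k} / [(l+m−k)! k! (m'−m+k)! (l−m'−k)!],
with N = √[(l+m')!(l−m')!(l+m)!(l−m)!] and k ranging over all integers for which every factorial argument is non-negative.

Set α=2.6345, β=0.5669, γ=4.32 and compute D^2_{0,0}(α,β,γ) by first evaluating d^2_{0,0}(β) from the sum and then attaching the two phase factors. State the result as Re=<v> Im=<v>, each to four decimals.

D^2_{0,0}(2.6345,0.5669,4.32) = e^{-i·0·2.6345}·d^2_{0,0}(0.5669)·e^{-i·0·4.32}. Compute d first:
Half-angle: c=0.960096, s=0.279670. N=√(2·2·2·2)=4.000000
k: max(0,(0)−(0))=0 … min(2+(0),2−(0))=2
  k=0: (−1)^0·4.0000/(4)·0.9601^4·0.2797^0 = +0.849687
  k=1: (−1)^1·4.0000/(1)·0.9601^2·0.2797^2 = -0.288390
  k=2: (−1)^2·4.0000/(4)·0.9601^0·0.2797^4 = +0.006118
d^2_{0,0}(0.5669) = +0.849687 -0.288390 +0.006118 = +0.567415
D = (+1.000000+0.000000i)·(+0.567415)·(+1.000000+0.000000i) = +0.567415+0.000000i

Re=0.5674 Im=0.0000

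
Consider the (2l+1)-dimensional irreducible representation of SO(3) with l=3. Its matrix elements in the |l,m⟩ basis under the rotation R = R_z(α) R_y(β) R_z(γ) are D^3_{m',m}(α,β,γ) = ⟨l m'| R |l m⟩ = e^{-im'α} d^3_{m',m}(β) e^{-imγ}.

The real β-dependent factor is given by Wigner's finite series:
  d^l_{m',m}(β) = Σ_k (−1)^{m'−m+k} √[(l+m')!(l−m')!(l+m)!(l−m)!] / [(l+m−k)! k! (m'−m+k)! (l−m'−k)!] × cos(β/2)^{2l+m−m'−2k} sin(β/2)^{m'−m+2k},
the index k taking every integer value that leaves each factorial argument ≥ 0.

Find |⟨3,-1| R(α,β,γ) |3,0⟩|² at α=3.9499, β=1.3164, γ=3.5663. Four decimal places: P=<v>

P=0.0820

Split into d^3_{-1,0}(β=1.3164) × two z-phases.
Half-angle: c=0.791095, s=0.611694. N=√(2·24·6·6)=41.569219
Admissible k: 1..3 (factorial args all ≥0)
  k=1: (−1)^0·41.5692/(12)·0.7911^5·0.6117^1 = +0.656548
  k=2: (−1)^1·41.5692/(4)·0.7911^3·0.6117^3 = -1.177605
  k=3: (−1)^2·41.5692/(12)·0.7911^1·0.6117^5 = +0.234687
d^3_{-1,0}(1.3164) = +0.656548 -1.177605 +0.234687 = -0.286369
|D^3_{-1,0}|² = |d^3_{-1,0}(β)|² = (-0.286369)² = 0.082007 (the z-rotation phases have unit modulus)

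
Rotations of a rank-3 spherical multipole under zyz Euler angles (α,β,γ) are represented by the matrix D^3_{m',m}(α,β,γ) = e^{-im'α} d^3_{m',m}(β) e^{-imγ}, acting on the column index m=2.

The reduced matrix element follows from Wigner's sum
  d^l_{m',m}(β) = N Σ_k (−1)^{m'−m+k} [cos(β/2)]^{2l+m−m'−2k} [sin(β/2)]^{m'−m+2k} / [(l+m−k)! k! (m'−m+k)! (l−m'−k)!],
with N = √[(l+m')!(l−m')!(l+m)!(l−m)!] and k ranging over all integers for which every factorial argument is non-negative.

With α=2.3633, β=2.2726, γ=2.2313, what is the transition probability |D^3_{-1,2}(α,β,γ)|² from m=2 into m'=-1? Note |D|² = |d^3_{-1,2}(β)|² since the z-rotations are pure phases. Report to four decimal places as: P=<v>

Split into d^3_{-1,2}(β=2.2726) × two z-phases.
With c≡cos(β/2)=0.420954 and s≡sin(β/2)=0.907082, N=[2·24·120·1]^{1/2}=75.894664
k∈{3,4} keeps every argument non-negative
  k=3: (−1)^0·75.8947/(12)·0.4210^3·0.9071^3 = +0.352105
  k=4: (−1)^1·75.8947/(24)·0.4210^1·0.9071^5 = -0.817462
d^3_{-1,2}(2.2726) = +0.352105 -0.817462 = -0.465356
|D^3_{-1,2}|² = |d^3_{-1,2}(β)|² = (-0.465356)² = 0.216557 (the z-rotation phases have unit modulus)

P=0.2166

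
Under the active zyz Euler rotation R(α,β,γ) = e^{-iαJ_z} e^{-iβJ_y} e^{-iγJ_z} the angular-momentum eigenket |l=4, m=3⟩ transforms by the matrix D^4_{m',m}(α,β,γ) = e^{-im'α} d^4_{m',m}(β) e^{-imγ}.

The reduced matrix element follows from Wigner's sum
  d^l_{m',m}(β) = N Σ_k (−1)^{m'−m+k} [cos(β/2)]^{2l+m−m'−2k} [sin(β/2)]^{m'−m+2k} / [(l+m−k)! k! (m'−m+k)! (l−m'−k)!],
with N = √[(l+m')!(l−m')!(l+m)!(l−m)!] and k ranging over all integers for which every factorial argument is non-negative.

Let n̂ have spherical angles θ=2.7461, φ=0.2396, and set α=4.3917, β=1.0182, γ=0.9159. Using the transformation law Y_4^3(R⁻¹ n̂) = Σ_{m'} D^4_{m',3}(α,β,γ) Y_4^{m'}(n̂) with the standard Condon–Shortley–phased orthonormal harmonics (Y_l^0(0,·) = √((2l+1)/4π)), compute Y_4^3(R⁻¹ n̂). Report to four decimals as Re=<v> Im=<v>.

Need the full column D^4_{m',3} for m'=−4..4 at α=4.3917, β=1.0182, γ=0.9159.
cos(β/2)=0.873184, sin(β/2)=0.487392
d^4_{-4,3}: single k=7 term ⇒ +0.016136;  D = -0.010170+0.012527i
d^4_{-3,3}: k∈[6..7] ⇒ +0.071545 -0.003184 = +0.068360;  D = -0.036784-0.057620i
d^4_{-2,3}: k∈[5..6] ⇒ +0.205538 -0.021346 = +0.184192;  D = +0.178580-0.045121i
d^4_{-1,3}: k∈[4..5] ⇒ +0.433964 -0.081124 = +0.352839;  D = -0.025806+0.351895i
d^4_{0,3}: k∈[3..4] ⇒ +0.695386 -0.216656 = +0.478730;  D = -0.442070-0.183730i
d^4_{1,3}: k∈[2..3] ⇒ +0.835717 -0.433964 = +0.401754;  D = +0.263270-0.303472i
d^4_{2,3}: k∈[1..2] ⇒ +0.705798 -0.659701 = +0.046098;  D = +0.023523+0.039644i
d^4_{3,3}: k∈[0..1] ⇒ +0.337944 -0.737034 = -0.399090;  D = +0.389915-0.085081i
d^4_{4,3}: single k=0 term ⇒ -0.533534;  D = -0.056370+0.530547i
Y_4^{m'}(θ=2.7461,φ=0.2396) and Σ D·Y over m':
  (-0.0102+0.0125i)·(+0.0056-0.0080i)  (-0.0368-0.0576i)·(-0.0497+0.0435i)  (+0.1786-0.0451i)·(+0.2186-0.1136i)  (-0.0258+0.3519i)·(-0.4838+0.1182i)  (-0.4421-0.1837i)·(+0.2998+0.0000i)  (+0.2633-0.3035i)·(+0.4838+0.1182i)  (+0.0235+0.0396i)·(+0.2186+0.1136i)  (+0.3899-0.0851i)·(+0.0497+0.0435i)  (-0.0564+0.5305i)·(+0.0056+0.0080i)
Y_4^3(R⁻¹ n̂) = +0.059062-0.346218i

Re=0.0591 Im=-0.3462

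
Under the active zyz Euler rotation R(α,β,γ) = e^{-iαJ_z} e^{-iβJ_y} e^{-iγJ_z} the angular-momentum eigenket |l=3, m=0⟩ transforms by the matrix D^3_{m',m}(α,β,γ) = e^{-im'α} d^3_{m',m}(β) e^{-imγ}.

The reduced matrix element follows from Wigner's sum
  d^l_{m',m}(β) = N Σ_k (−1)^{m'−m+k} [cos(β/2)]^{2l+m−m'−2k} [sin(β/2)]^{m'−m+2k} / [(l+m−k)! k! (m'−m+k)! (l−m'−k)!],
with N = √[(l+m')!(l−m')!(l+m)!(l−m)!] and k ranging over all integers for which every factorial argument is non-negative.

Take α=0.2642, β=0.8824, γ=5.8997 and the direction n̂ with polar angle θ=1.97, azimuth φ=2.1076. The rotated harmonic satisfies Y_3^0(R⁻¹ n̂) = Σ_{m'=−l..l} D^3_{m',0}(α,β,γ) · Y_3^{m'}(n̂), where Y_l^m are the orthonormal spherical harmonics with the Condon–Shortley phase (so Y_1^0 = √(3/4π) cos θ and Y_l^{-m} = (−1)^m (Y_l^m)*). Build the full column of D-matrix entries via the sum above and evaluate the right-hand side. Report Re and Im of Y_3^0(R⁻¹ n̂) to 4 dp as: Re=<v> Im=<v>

Re=0.3336 Im=0.0000

Need the full column D^3_{m',0} for m'=−3..3 at α=0.2642, β=0.8824, γ=5.8997.
cos(β/2)=0.904240, sin(β/2)=0.427025
d^3_{-3,0}: single k=3 term ⇒ +0.257469;  D = +0.180742+0.183365i
d^3_{-2,0}: k∈[2..3] ⇒ +0.667731 -0.148916 = +0.518815;  D = +0.448057+0.261562i
d^3_{-1,0}: k∈[1..3] ⇒ +0.894256 -0.598305 +0.044477 = +0.340429;  D = +0.328617+0.088899i
d^3_{0,0}: k∈[0..3] ⇒ +0.546641 -1.097194 +0.244694 -0.006063 = -0.311923;  D = -0.311923+0.000000i
d^3_{1,0}: k∈[0..2] ⇒ -0.894256 +0.598305 -0.044477 = -0.340429;  D = -0.328617+0.088899i
d^3_{2,0}: k∈[0..1] ⇒ +0.667731 -0.148916 = +0.518815;  D = +0.448057-0.261562i
d^3_{3,0}: single k=0 term ⇒ -0.257469;  D = -0.180742+0.183365i
Y_3^{m'}(θ=1.97,φ=2.1076) and Σ D·Y over m':
  (+0.1807+0.1834i)·(+0.3261-0.0129i)  (+0.4481+0.2616i)·(+0.1608-0.2964i)  (+0.3286+0.0889i)·(+0.0373+0.0626i)  (-0.3119+0.0000i)·(+0.3256+0.0000i)  (-0.3286+0.0889i)·(-0.0373+0.0626i)  (+0.4481-0.2616i)·(+0.1608+0.2964i)  (-0.1807+0.1834i)·(-0.3261-0.0129i)
Y_3^0(R⁻¹ n̂) = +0.333591+0.000000i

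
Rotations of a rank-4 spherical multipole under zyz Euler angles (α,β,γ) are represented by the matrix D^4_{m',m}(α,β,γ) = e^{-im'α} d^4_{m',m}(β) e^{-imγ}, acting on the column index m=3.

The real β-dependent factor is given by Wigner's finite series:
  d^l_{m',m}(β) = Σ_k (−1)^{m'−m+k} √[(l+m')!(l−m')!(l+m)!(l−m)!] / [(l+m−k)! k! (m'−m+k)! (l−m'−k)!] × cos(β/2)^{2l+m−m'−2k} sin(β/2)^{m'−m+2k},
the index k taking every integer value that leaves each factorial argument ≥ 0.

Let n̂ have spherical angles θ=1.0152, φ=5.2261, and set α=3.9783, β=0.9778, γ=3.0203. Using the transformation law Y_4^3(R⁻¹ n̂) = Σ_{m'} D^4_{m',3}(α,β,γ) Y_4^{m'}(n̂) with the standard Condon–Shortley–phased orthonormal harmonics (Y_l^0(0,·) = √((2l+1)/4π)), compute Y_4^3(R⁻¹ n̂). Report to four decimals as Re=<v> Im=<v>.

Re=0.3991 Im=-0.0732

Need the full column D^4_{m',3} for m'=−4..4 at α=3.9783, β=0.9778, γ=3.0203.
cos(β/2)=0.882850, sin(β/2)=0.469655
d^4_{-4,3}: single k=7 term ⇒ +0.012586;  D = +0.010602+0.006782i
d^4_{-3,3}: k∈[6..7] ⇒ +0.058553 -0.002367 = +0.056185;  D = -0.054186+0.014856i
d^4_{-2,3}: k∈[5..6] ⇒ +0.176498 -0.016650 = +0.159849;  D = +0.071894-0.142769i
d^4_{-1,3}: k∈[4..5] ⇒ +0.391005 -0.066392 = +0.324613;  D = +0.117449+0.302621i
d^4_{0,3}: k∈[3..4] ⇒ +0.657409 -0.186046 = +0.471363;  D = -0.440500-0.167759i
d^4_{1,3}: k∈[2..3] ⇒ +0.828991 -0.391005 = +0.437986;  D = +0.389931-0.199462i
d^4_{2,3}: k∈[1..2] ⇒ +0.734601 -0.623673 = +0.110928;  D = -0.028652+0.107164i
d^4_{3,3}: k∈[0..1] ⇒ +0.369059 -0.731101 = -0.362043;  D = +0.197027+0.303735i
d^4_{4,3}: single k=0 term ⇒ -0.555306;  D = -0.548333-0.087725i
Y_4^{m'}(θ=1.0152,φ=5.2261) and Σ D·Y over m':
  (+0.0106+0.0068i)·(-0.1073-0.2041i)  (-0.0542+0.0149i)·(-0.4047-0.0120i)  (+0.0719-0.1428i)·(-0.1183+0.1958i)  (+0.1174+0.3026i)·(-0.1097-0.1943i)  (-0.4405-0.1678i)·(-0.2790+0.0000i)  (+0.3899-0.1995i)·(+0.1097-0.1943i)  (-0.0287+0.1072i)·(-0.1183-0.1958i)  (+0.1970+0.3037i)·(+0.4047-0.0120i)  (-0.5483-0.0877i)·(-0.1073+0.2041i)
Y_4^3(R⁻¹ n̂) = +0.399108-0.073151i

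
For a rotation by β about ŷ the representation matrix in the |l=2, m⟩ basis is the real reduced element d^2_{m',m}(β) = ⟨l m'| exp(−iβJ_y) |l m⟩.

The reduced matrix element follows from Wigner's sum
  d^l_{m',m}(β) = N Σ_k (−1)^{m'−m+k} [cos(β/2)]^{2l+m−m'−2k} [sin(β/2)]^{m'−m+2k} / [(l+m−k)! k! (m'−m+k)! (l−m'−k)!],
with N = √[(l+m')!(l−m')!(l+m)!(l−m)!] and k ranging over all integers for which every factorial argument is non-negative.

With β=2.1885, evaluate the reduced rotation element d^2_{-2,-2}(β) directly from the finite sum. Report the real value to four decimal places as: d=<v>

d^2_{-2,-2}(β=2.1885) via Wigner's sum:
c=cos(2.1885/2)=0.458713, s=sin(2.1885/2)=0.888584; N=√[1·24·1·24]=24.000000
The bounds max(0,m−m')=0 and min(l+m,l−m')=0 give 1 term
  k=0: (−1)^0·24.0000/(24)·0.4587^4·0.8886^0 = +0.044276
d^2_{-2,-2}(2.1885) = +0.044276

d=0.0443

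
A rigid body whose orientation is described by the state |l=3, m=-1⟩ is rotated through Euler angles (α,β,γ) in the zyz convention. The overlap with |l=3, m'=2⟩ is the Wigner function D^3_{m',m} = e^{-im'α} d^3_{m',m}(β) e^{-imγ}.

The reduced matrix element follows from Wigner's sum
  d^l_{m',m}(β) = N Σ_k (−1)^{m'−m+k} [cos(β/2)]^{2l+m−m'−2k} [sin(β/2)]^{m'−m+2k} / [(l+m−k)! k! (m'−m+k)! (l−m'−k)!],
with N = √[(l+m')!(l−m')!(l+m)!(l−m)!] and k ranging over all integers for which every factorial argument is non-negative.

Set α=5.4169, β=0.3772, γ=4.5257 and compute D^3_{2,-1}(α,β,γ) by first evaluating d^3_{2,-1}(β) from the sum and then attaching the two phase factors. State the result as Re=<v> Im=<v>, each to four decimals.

Re=-0.0388 Im=0.0010

Split into d^3_{2,-1}(β=0.3772) × two z-phases.
Half-angle: c=0.982268, s=0.187484. N=√(120·1·2·24)=75.894664
Admissible k: 0..1 (factorial args all ≥0)
  k=0: (−1)^3·75.8947/(12)·0.9823^3·0.1875^3 = -0.039501
  k=1: (−1)^4·75.8947/(24)·0.9823^1·0.1875^5 = +0.000720
d^3_{2,-1}(0.3772) = -0.039501 +0.000720 = -0.038782
Attach z-rotation phases: D = e^{-i(2)(5.4169)}·(-0.038782)·e^{-i(-1)(4.5257)} = -0.038770+0.000966i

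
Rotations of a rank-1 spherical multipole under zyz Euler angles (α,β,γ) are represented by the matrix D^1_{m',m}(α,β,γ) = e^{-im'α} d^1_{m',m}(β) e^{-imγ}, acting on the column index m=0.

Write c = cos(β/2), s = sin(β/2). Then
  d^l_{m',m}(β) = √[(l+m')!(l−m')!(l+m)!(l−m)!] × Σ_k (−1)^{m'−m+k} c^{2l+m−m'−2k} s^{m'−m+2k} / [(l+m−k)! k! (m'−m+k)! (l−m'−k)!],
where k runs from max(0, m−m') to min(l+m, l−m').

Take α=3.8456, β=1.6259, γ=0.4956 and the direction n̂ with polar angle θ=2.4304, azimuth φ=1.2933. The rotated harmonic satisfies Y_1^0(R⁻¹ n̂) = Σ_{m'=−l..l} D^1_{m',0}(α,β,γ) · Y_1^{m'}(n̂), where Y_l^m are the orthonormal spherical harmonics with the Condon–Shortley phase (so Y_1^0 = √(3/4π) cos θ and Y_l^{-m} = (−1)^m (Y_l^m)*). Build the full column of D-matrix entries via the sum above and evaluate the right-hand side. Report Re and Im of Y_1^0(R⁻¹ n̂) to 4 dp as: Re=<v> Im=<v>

Need the full column D^1_{m',0} for m'=−1..1 at α=3.8456, β=1.6259, γ=0.4956.
cos(β/2)=0.687359, sin(β/2)=0.726318
d^1_{-1,0}: single k=1 term ⇒ +0.706034;  D = -0.538177-0.457000i
d^1_{0,0}: k∈[0..1] ⇒ +0.472462 -0.527538 = -0.055076;  D = -0.055076+0.000000i
d^1_{1,0}: single k=0 term ⇒ -0.706034;  D = +0.538177-0.457000i
Y_1^{m'}(θ=2.4304,φ=1.2933) and Σ D·Y over m':
  (-0.5382-0.4570i)·(+0.0618-0.2169i)  (-0.0551+0.0000i)·(-0.3702+0.0000i)  (+0.5382-0.4570i)·(-0.0618-0.2169i)
Y_1^0(R⁻¹ n̂) = -0.244348+0.000000i

Re=-0.2443 Im=0.0000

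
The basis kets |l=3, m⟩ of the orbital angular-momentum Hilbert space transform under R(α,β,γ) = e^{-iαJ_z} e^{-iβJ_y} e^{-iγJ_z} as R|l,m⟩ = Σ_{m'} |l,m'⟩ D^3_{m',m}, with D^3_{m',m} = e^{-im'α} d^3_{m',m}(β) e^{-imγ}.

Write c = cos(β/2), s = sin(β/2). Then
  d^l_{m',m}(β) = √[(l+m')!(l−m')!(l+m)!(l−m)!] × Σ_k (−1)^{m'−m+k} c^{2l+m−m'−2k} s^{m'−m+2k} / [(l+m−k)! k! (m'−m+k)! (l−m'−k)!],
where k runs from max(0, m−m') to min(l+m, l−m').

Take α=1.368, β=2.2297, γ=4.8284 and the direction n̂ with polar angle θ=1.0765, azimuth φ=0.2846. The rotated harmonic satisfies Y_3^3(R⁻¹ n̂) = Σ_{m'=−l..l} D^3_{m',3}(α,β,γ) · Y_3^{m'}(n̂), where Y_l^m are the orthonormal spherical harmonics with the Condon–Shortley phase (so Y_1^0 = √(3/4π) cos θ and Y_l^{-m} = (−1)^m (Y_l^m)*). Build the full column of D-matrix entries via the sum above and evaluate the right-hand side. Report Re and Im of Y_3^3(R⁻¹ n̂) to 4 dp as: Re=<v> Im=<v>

Re=0.3027 Im=0.2860

Need the full column D^3_{m',3} for m'=−3..3 at α=1.368, β=2.2297, γ=4.8284.
cos(β/2)=0.440312, sin(β/2)=0.897845
d^3_{-3,3}: single k=6 term ⇒ +0.523851;  D = -0.301972+0.428056i
d^3_{-2,3}: single k=5 term ⇒ +0.629278;  D = +0.430607+0.458877i
d^3_{-1,3}: single k=4 term ⇒ +0.487946;  D = +0.415774-0.255388i
d^3_{0,3}: single k=3 term ⇒ +0.276313;  D = -0.094236-0.259746i
d^3_{1,3}: single k=2 term ⇒ +0.117352;  D = -0.116117+0.016984i
d^3_{2,3}: single k=1 term ⇒ +0.036398;  D = -0.002094+0.036338i
d^3_{3,3}: single k=0 term ⇒ +0.007287;  D = +0.007042+0.001876i
Y_3^{m'}(θ=1.0765,φ=0.2846) and Σ D·Y over m':
  (-0.3020+0.4281i)·(+0.1870-0.2145i)  (+0.4306+0.4589i)·(+0.3165-0.2025i)  (+0.4158-0.2554i)·(+0.0342-0.0100i)  (-0.0942-0.2597i)·(-0.3319+0.0000i)  (-0.1161+0.0170i)·(-0.0342-0.0100i)  (-0.0021+0.0363i)·(+0.3165+0.2025i)  (+0.0070+0.0019i)·(-0.1870-0.2145i)
Y_3^3(R⁻¹ n̂) = +0.302715+0.285975i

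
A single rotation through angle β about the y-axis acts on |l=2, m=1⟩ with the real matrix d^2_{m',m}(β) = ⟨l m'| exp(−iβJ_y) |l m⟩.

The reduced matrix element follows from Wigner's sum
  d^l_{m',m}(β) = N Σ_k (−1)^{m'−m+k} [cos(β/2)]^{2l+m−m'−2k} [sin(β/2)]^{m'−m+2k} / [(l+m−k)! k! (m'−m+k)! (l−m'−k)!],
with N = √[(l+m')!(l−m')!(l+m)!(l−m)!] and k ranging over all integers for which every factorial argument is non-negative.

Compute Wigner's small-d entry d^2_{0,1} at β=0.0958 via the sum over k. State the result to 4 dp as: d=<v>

d=0.1166

d^2_{0,1}(β=0.0958) via Wigner's sum:
Half-angle: c=0.998853, s=0.047882. N=√(2·2·6·1)=4.898979
k∈{1,2} keeps every argument non-negative
  k=1: (−1)^0·4.8990/(2)·0.9989^3·0.0479^1 = +0.116883
  k=2: (−1)^1·4.8990/(2)·0.9989^1·0.0479^3 = -0.000269
d^2_{0,1}(0.0958) = +0.116883 -0.000269 = +0.116614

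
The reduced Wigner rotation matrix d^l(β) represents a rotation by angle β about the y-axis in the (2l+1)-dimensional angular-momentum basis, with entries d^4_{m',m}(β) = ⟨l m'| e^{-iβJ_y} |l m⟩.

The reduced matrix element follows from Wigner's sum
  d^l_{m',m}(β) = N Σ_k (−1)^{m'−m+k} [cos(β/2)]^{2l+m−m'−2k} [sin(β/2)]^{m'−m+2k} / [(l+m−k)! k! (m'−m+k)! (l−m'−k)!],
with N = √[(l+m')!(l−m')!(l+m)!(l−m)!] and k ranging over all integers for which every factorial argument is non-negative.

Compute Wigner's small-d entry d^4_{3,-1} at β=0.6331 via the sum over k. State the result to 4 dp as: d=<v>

d=0.0948

d^4_{3,-1}(β=0.6331) via Wigner's sum:
c=cos(0.6331/2)=0.950315, s=sin(0.6331/2)=0.311290; N=√[5040·1·6·120]=1904.940944
Admissible k: 0..1 (factorial args all ≥0)
  k=0: (−1)^4·1904.9409/(144)·0.9503^4·0.3113^4 = +0.101309
  k=1: (−1)^5·1904.9409/(240)·0.9503^2·0.3113^6 = -0.006522
d^4_{3,-1}(0.6331) = +0.101309 -0.006522 = +0.094787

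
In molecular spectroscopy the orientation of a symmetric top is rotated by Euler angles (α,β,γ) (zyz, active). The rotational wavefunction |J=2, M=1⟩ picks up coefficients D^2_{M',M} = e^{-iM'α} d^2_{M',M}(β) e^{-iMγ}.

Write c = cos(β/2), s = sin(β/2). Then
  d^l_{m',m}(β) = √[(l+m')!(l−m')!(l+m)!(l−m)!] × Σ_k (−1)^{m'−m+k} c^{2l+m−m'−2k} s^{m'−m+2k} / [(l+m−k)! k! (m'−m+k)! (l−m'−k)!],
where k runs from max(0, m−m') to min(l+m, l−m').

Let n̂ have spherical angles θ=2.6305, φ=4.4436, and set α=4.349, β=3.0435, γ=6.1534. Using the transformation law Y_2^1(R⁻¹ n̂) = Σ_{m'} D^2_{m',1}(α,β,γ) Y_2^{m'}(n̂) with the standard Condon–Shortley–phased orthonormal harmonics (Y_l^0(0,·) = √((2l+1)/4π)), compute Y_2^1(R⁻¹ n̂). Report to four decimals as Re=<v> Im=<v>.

Re=0.2842 Im=0.0041

Need the full column D^2_{m',1} for m'=−2..2 at α=4.349, β=3.0435, γ=6.1534.
cos(β/2)=0.049027, sin(β/2)=0.998797
d^2_{-2,1}: single k=3 term ⇒ +0.097700;  D = -0.080801+0.054923i
d^2_{-1,1}: k∈[2..3] ⇒ +0.007194 -0.995199 = -0.988005;  D = +0.228708+0.961169i
d^2_{0,1}: k∈[1..2] ⇒ +0.000288 -0.119658 = -0.119369;  D = -0.118365-0.015449i
d^2_{1,1}: k∈[0..1] ⇒ +0.000006 -0.007194 = -0.007188;  D = +0.003403-0.006331i
d^2_{2,1}: single k=0 term ⇒ -0.000235;  D = +0.000154+0.000178i
Y_2^{m'}(θ=2.6305,φ=4.4436) and Σ D·Y over m':
  (-0.0808+0.0549i)·(-0.0794-0.0473i)  (+0.2287+0.9612i)·(+0.0875-0.3178i)  (-0.1184-0.0154i)·(+0.4044+0.0000i)  (+0.0034-0.0063i)·(-0.0875-0.3178i)  (+0.0002+0.0002i)·(-0.0794+0.0473i)
Y_2^1(R⁻¹ n̂) = +0.284248+0.004137i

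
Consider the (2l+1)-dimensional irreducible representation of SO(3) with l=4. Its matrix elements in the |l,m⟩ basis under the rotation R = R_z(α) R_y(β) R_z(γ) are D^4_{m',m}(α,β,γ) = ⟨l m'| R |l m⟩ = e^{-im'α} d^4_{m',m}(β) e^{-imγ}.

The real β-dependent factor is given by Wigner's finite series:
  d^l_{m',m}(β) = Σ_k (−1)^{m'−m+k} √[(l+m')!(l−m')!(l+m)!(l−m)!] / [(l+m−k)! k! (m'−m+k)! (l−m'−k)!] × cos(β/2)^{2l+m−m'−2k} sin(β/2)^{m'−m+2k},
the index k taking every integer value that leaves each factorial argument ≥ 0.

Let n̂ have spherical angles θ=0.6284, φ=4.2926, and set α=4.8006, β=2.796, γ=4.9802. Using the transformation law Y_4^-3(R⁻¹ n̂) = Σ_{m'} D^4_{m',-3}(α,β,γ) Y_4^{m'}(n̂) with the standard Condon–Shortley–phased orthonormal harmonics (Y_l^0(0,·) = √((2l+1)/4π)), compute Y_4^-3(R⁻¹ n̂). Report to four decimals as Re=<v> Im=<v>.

Need the full column D^4_{m',-3} for m'=−4..4 at α=4.8006, β=2.796, γ=4.9802.
cos(β/2)=0.171938, sin(β/2)=0.985108
d^4_{-4,-3}: single k=1 term ⇒ +0.000012;  D = -0.000011+0.000005i
d^4_{-3,-3}: k∈[0..1] ⇒ +0.000001 -0.000176 = -0.000175;  D = +0.000084+0.000153i
d^4_{-2,-3}: k∈[0..1] ⇒ -0.000016 +0.001612 = +0.001596;  D = +0.001325-0.000889i
d^4_{-1,-3}: k∈[0..1] ⇒ +0.000199 -0.010888 = -0.010689;  D = -0.006714-0.008317i
d^4_{0,-3}: k∈[0..1] ⇒ -0.001700 +0.055795 = +0.054095;  D = -0.038935+0.037555i
d^4_{1,-3}: k∈[0..1] ⇒ +0.010888 -0.214445 = -0.203557;  D = +0.153675+0.133490i
d^4_{2,-3}: k∈[0..1] ⇒ -0.052932 +0.579191 = +0.526259;  D = +0.308770-0.426156i
d^4_{3,-3}: k∈[0..1] ⇒ +0.189122 -0.886891 = -0.697768;  D = -0.598912-0.358029i
d^4_{4,-3}: single k=0 term ⇒ -0.437827;  D = +0.190672-0.394128i
Y_4^{m'}(θ=0.6284,φ=4.2926) and Σ D·Y over m':
  (-0.0000+0.0000i)·(-0.0057+0.0525i)  (+0.0001+0.0002i)·(+0.1958-0.0630i)  (+0.0013-0.0009i)·(-0.2764-0.3081i)  (-0.0067-0.0083i)·(-0.1450+0.3248i)  (-0.0389+0.0376i)·(-0.1738+0.0000i)  (+0.1537+0.1335i)·(+0.1450+0.3248i)  (+0.3088-0.4262i)·(-0.2764+0.3081i)  (-0.5989-0.3580i)·(-0.1958-0.0630i)  (+0.1907-0.3941i)·(-0.0057-0.0525i)
Y_4^-3(R⁻¹ n̂) = +0.107613+0.374664i

Re=0.1076 Im=0.3747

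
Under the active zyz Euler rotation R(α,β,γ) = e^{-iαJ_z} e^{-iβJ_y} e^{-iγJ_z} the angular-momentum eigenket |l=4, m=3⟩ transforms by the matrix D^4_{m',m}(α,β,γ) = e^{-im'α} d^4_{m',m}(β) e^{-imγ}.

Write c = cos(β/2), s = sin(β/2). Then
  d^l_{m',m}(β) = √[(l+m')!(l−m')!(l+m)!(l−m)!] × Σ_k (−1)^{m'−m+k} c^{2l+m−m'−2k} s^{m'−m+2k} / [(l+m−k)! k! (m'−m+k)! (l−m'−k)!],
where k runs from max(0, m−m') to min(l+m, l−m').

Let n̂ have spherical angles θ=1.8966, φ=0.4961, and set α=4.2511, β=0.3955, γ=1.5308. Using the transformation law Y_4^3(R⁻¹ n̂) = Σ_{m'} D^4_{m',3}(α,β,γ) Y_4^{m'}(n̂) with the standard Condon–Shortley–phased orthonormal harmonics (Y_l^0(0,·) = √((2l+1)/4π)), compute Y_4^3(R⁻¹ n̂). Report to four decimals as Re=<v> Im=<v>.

Need the full column D^4_{m',3} for m'=−4..4 at α=4.2511, β=0.3955, γ=1.5308.
cos(β/2)=0.980511, sin(β/2)=0.196464
d^4_{-4,3}: single k=7 term ⇒ +0.000031;  D = +0.000031-0.000005i
d^4_{-3,3}: k∈[6..7] ⇒ +0.000387 -0.000002 = +0.000385;  D = -0.000116+0.000367i
d^4_{-2,3}: k∈[5..6] ⇒ +0.003097 -0.000041 = +0.003056;  D = -0.002197-0.002123i
d^4_{-1,3}: k∈[4..5] ⇒ +0.018216 -0.000439 = +0.017777;  D = +0.016752-0.005950i
d^4_{0,3}: k∈[3..4] ⇒ +0.081316 -0.003265 = +0.078051;  D = -0.009343+0.077490i
d^4_{1,3}: k∈[2..3] ⇒ +0.272239 -0.018216 = +0.254023;  D = -0.212302-0.139482i
d^4_{2,3}: k∈[1..2] ⇒ +0.640492 -0.077143 = +0.563350;  D = +0.486566-0.283931i
d^4_{3,3}: k∈[0..1] ⇒ +0.854319 -0.240092 = +0.614227;  D = +0.041086+0.612851i
d^4_{4,3}: single k=0 term ⇒ -0.484167;  D = +0.447005+0.186020i
Y_4^{m'}(θ=1.8966,φ=0.4961) and Σ D·Y over m':
  (+0.0000-0.0000i)·(-0.1433-0.3264i)  (-0.0001+0.0004i)·(-0.0281+0.3395i)  (-0.0022-0.0021i)·(-0.0464+0.0711i)  (+0.0168-0.0060i)·(+0.2880-0.1559i)  (-0.0093+0.0775i)·(+0.0311+0.0000i)  (-0.2123-0.1395i)·(-0.2880-0.1559i)  (+0.4866-0.2839i)·(-0.0464-0.0711i)  (+0.0411+0.6129i)·(+0.0281+0.3395i)  (+0.4470+0.1860i)·(-0.1433+0.3264i)
Y_4^3(R⁻¹ n̂) = -0.331344+0.200244i

Re=-0.3313 Im=0.2002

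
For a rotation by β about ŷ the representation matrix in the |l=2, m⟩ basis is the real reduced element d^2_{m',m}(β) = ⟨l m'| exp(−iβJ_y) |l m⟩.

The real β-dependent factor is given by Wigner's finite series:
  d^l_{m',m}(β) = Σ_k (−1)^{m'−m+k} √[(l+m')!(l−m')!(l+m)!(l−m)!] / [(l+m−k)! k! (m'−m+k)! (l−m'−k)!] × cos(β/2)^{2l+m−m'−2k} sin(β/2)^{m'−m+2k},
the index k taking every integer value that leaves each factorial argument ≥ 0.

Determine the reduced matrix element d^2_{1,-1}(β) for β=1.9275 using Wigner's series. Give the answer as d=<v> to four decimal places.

d=0.2035

d^2_{1,-1}(β=1.9275) via Wigner's sum:
With c≡cos(β/2)=0.570444 and s≡sin(β/2)=0.821337, N=[6·1·1·6]^{1/2}=6.000000
k: max(0,(-1)−(1))=0 … min(2+(-1),2−(1))=1
  k=0: (−1)^2·6.0000/(2)·0.5704^2·0.8213^2 = +0.658551
  k=1: (−1)^3·6.0000/(6)·0.5704^0·0.8213^4 = -0.455077
d^2_{1,-1}(1.9275) = +0.658551 -0.455077 = +0.203475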